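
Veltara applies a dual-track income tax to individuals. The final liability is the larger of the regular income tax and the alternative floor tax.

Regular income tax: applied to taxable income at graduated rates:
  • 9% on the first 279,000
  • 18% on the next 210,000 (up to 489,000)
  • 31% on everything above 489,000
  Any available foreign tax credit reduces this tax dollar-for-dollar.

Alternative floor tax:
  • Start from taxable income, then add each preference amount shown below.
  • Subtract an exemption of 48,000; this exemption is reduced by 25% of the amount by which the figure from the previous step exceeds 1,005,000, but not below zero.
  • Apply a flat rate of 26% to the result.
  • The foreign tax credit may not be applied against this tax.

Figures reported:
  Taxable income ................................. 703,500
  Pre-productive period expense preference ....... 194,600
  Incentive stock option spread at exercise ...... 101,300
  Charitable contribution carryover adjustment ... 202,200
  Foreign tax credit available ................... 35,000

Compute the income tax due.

Alternative floor tax:
  Adjusted income: 703,500 + 194,600 + 101,300 + 202,200 = 1,201,600
  Exemption: 25% × (1,201,600 − 1,005,000) = 49,150 ≥ 48,000, so the exemption is fully phased out
  Base: 1,201,600 − 0 = 1,201,600
  1,201,600 × 26% = 312,416

Regular income tax:
  279,000 × 9% = 25,110
  210,000 × 18% = 37,800
  214,500 × 31% = 66,495
  → 129,405
  Less foreign tax credit 35,000 → 94,405

312,416 > 94,405, so the alternative floor tax is the binding amount.

312,416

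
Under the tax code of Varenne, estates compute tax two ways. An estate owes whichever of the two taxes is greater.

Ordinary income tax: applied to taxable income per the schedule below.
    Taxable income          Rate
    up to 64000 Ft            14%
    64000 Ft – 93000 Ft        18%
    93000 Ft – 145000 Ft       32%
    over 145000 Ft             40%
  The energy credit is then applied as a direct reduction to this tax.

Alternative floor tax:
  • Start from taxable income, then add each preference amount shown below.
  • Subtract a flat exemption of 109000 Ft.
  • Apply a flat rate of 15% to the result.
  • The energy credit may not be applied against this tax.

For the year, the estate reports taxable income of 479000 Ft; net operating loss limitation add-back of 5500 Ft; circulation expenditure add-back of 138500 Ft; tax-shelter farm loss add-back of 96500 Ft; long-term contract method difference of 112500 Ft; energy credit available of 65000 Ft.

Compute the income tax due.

Alternative floor tax:
  Adjusted income: 479000 Ft + 5500 Ft + 138500 Ft + 96500 Ft + 112500 Ft = 832000 Ft
  Less exemption 109000 Ft → base 723000 Ft
  723000 Ft × 15% = 108450 Ft

Ordinary income tax:
  64000 Ft × 14% = 8960 Ft
  29000 Ft × 18% = 5220 Ft
  52000 Ft × 32% = 16640 Ft
  334000 Ft × 40% = 133600 Ft
  → 164420 Ft
  Less energy credit 65000 Ft → 99420 Ft

108450 Ft > 99420 Ft, so the alternative floor tax is the binding amount.

108450 Ft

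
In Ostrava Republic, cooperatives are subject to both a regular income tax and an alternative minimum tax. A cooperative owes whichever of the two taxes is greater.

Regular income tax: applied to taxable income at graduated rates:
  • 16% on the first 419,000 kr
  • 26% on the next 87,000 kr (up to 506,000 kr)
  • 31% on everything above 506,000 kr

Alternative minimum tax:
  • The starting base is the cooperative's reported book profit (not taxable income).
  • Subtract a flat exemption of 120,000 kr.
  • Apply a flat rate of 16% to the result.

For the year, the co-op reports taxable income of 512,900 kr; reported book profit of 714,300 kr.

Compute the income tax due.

95,088 kr

Regular income tax:
  419,000 kr × 16% = 67,040 kr
  87,000 kr × 26% = 22,620 kr
  6,900 kr × 31% = 2,139 kr
  → 91,799 kr

Alternative minimum tax:
  Base (reported book profit): 714,300 kr
  Less exemption 120,000 kr → base 594,300 kr
  594,300 kr × 16% = 95,088 kr

95,088 kr > 91,799 kr, so the alternative minimum tax is the binding amount.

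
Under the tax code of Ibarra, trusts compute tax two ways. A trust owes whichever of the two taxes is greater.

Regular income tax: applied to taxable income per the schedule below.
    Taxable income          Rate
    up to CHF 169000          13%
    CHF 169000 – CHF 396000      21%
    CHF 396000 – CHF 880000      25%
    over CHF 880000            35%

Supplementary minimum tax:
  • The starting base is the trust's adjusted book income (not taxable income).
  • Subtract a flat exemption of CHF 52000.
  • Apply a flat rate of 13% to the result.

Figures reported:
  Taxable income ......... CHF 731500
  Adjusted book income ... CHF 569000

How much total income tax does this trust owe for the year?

Regular income tax:
  CHF 169000 × 13% = CHF 21970
  CHF 227000 × 21% = CHF 47670
  CHF 335500 × 25% = CHF 83875
  → CHF 153515

Supplementary minimum tax:
  Base (adjusted book income): CHF 569000
  Less exemption CHF 52000 → base CHF 517000
  CHF 517000 × 13% = CHF 67210

CHF 153515 > CHF 67210, so the regular income tax governs.

CHF 153515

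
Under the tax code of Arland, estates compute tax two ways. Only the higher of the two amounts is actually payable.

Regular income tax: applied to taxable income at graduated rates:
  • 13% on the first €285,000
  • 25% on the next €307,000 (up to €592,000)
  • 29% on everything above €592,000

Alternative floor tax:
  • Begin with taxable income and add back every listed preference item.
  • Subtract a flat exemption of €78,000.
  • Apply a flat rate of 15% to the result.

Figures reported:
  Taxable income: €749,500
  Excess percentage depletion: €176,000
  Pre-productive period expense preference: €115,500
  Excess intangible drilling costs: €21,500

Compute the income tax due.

Alternative floor tax:
  Adjusted income: €749,500 + €176,000 + €115,500 + €21,500 = €1,062,500
  Less exemption €78,000 → base €984,500
  €984,500 × 15% = €147,675

Regular income tax:
  €285,000 × 13% = €37,050
  €307,000 × 25% = €76,750
  €157,500 × 29% = €45,675
  → €159,475

€159,475 > €147,675, so the regular income tax governs.

€159,475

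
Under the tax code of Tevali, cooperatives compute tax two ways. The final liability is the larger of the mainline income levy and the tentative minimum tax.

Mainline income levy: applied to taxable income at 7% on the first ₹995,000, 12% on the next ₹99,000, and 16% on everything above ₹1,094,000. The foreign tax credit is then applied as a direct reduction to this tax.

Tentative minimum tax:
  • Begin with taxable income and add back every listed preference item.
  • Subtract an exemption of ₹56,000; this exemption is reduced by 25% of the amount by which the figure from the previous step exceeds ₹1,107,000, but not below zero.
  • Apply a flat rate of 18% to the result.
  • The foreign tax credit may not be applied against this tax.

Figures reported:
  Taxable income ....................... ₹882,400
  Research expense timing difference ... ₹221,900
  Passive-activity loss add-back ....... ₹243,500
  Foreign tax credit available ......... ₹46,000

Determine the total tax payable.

₹242,604

Mainline income levy:
  ₹882,400 × 7% = ₹61,768
  Less foreign tax credit ₹46,000 → ₹15,768

Tentative minimum tax:
  Adjusted income: ₹882,400 + ₹221,900 + ₹243,500 = ₹1,347,800
  Exemption: 25% × (₹1,347,800 − ₹1,107,000) = ₹60,200 ≥ ₹56,000, so the exemption is fully phased out
  Base: ₹1,347,800 − ₹0 = ₹1,347,800
  ₹1,347,800 × 18% = ₹242,604

₹242,604 > ₹15,768, so the tentative minimum tax is the binding amount.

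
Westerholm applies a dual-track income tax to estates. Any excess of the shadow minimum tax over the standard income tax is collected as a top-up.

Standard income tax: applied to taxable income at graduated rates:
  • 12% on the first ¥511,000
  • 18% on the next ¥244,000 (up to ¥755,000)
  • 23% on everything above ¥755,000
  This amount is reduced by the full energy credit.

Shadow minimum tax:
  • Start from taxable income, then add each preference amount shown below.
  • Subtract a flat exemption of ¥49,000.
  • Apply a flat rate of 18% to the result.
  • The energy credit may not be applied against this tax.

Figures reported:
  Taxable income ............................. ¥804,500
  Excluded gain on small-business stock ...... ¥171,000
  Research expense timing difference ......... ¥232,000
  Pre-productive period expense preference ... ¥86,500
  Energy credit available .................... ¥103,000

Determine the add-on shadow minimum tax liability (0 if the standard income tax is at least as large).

Shadow minimum tax:
  Adjusted income: ¥804,500 + ¥171,000 + ¥232,000 + ¥86,500 = ¥1,294,000
  Less exemption ¥49,000 → base ¥1,245,000
  ¥1,245,000 × 18% = ¥224,100

Standard income tax:
  ¥511,000 × 12% = ¥61,320
  ¥244,000 × 18% = ¥43,920
  ¥49,500 × 23% = ¥11,385
  → ¥116,625
  Less energy credit ¥103,000 → ¥13,625

Excess of shadow minimum tax over standard income tax: ¥224,100 − ¥13,625 = ¥210,475.

¥210,475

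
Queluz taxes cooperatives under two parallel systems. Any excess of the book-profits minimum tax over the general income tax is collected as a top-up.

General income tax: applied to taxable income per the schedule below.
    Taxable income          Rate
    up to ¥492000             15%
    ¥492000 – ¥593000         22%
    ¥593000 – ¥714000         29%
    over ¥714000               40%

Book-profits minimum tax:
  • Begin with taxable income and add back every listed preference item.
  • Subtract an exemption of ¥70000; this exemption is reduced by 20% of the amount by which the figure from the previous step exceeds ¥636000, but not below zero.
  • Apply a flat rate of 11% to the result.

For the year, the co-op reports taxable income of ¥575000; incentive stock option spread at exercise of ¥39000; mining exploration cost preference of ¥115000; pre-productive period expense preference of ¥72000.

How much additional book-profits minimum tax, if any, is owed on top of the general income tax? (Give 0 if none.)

¥0

General income tax:
  ¥492000 × 15% = ¥73800
  ¥83000 × 22% = ¥18260
  → ¥92060

Book-profits minimum tax:
  Adjusted income: ¥575000 + ¥39000 + ¥115000 + ¥72000 = ¥801000
  Exemption: ¥70000 − 20% × (¥801000 − ¥636000) = ¥70000 − ¥33000 = ¥37000
  Base: ¥801000 − ¥37000 = ¥764000
  ¥764000 × 11% = ¥84040

¥84040 ≤ ¥92060, so no add-on is due.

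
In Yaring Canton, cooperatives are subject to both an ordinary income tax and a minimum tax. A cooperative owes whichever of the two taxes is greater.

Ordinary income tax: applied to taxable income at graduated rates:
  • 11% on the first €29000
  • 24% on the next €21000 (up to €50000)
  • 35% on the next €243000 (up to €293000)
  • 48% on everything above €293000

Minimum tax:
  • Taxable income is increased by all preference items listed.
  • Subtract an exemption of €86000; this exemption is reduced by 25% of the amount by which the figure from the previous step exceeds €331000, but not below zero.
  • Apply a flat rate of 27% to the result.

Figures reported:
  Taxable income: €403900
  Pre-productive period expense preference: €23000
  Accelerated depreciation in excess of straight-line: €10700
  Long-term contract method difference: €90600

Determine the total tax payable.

€146512

Minimum tax:
  Adjusted income: €403900 + €23000 + €10700 + €90600 = €528200
  Exemption: €86000 − 25% × (€528200 − €331000) = €86000 − €49300 = €36700
  Base: €528200 − €36700 = €491500
  €491500 × 27% = €132705

Ordinary income tax:
  €29000 × 11% = €3190
  €21000 × 24% = €5040
  €243000 × 35% = €85050
  €110900 × 48% = €53232
  → €146512

€146512 > €132705, so the ordinary income tax governs.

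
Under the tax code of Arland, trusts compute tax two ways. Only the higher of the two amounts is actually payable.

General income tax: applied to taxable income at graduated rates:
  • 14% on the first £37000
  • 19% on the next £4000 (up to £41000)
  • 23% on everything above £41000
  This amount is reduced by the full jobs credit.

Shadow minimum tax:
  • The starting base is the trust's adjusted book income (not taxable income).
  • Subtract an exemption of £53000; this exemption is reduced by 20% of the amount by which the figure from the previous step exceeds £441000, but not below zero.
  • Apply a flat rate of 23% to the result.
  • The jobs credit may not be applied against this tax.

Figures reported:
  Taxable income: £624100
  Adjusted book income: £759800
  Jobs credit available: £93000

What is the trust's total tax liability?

Shadow minimum tax:
  Base (adjusted book income): £759800
  Exemption: 20% × (£759800 − £441000) = £63760 ≥ £53000, so the exemption is fully phased out
  Base: £759800 − £0 = £759800
  £759800 × 23% = £174754

General income tax:
  £37000 × 14% = £5180
  £4000 × 19% = £760
  £583100 × 23% = £134113
  → £140053
  Less jobs credit £93000 → £47053

£174754 > £47053, so the shadow minimum tax is the binding amount.

£174754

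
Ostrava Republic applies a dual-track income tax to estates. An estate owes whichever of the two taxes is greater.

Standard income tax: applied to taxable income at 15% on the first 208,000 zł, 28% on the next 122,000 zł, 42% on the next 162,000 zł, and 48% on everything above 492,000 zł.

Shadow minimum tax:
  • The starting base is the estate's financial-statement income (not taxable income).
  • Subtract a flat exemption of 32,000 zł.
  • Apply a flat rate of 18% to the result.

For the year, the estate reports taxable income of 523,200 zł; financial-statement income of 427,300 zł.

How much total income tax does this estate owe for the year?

148,376 zł

Standard income tax:
  208,000 zł × 15% = 31,200 zł
  122,000 zł × 28% = 34,160 zł
  162,000 zł × 42% = 68,040 zł
  31,200 zł × 48% = 14,976 zł
  → 148,376 zł

Shadow minimum tax:
  Base (financial-statement income): 427,300 zł
  Less exemption 32,000 zł → base 395,300 zł
  395,300 zł × 18% = 71,154 zł

148,376 zł > 71,154 zł, so the standard income tax governs.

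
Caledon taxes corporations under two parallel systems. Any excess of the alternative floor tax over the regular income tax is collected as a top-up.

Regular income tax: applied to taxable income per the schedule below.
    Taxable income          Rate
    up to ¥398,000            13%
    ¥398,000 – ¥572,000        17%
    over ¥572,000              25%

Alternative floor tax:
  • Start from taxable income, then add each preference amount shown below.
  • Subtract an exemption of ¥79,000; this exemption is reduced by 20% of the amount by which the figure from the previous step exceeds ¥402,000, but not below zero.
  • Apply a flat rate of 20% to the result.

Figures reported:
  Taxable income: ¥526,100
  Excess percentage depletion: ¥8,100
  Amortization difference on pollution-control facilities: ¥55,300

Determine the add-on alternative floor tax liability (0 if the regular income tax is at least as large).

¥36,083

Regular income tax:
  ¥398,000 × 13% = ¥51,740
  ¥128,100 × 17% = ¥21,777
  → ¥73,517

Alternative floor tax:
  Adjusted income: ¥526,100 + ¥8,100 + ¥55,300 = ¥589,500
  Exemption: ¥79,000 − 20% × (¥589,500 − ¥402,000) = ¥79,000 − ¥37,500 = ¥41,500
  Base: ¥589,500 − ¥41,500 = ¥548,000
  ¥548,000 × 20% = ¥109,600

Excess of alternative floor tax over regular income tax: ¥109,600 − ¥73,517 = ¥36,083.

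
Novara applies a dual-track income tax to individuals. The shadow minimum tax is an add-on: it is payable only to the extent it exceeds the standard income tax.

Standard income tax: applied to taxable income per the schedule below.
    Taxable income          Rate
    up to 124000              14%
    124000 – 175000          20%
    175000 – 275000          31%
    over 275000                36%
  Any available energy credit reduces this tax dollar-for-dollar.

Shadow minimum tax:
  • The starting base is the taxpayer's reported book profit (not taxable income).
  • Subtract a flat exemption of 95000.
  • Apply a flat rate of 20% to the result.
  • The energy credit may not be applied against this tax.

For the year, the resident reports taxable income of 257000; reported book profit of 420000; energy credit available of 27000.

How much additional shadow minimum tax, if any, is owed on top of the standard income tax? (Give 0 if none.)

Shadow minimum tax:
  Base (reported book profit): 420000
  Less exemption 95000 → base 325000
  325000 × 20% = 65000

Standard income tax:
  124000 × 14% = 17360
  51000 × 20% = 10200
  82000 × 31% = 25420
  → 52980
  Less energy credit 27000 → 25980

Excess of shadow minimum tax over standard income tax: 65000 − 25980 = 39020.

39020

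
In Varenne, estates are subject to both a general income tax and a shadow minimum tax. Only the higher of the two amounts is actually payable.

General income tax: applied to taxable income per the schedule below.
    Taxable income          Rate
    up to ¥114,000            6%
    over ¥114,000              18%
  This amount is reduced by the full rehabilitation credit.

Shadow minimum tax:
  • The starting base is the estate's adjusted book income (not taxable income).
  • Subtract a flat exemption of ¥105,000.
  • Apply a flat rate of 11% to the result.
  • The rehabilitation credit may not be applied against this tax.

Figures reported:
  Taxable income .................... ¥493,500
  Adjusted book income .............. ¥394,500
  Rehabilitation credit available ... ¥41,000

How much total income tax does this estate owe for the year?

¥34,150

Shadow minimum tax:
  Base (adjusted book income): ¥394,500
  Less exemption ¥105,000 → base ¥289,500
  ¥289,500 × 11% = ¥31,845

General income tax:
  ¥114,000 × 6% = ¥6,840
  ¥379,500 × 18% = ¥68,310
  → ¥75,150
  Less rehabilitation credit ¥41,000 → ¥34,150

¥34,150 > ¥31,845, so the general income tax governs.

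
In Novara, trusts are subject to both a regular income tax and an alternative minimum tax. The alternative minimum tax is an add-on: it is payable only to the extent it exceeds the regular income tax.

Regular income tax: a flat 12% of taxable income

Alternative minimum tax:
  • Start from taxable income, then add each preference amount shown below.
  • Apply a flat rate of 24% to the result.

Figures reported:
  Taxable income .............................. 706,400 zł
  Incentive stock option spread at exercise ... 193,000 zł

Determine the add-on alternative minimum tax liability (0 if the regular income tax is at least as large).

131,088 zł

Alternative minimum tax:
  Adjusted income: 706,400 zł + 193,000 zł = 899,400 zł
  899,400 zł × 24% = 215,856 zł

Regular income tax:
  706,400 zł × 12% = 84,768 zł

Excess of alternative minimum tax over regular income tax: 215,856 zł − 84,768 zł = 131,088 zł.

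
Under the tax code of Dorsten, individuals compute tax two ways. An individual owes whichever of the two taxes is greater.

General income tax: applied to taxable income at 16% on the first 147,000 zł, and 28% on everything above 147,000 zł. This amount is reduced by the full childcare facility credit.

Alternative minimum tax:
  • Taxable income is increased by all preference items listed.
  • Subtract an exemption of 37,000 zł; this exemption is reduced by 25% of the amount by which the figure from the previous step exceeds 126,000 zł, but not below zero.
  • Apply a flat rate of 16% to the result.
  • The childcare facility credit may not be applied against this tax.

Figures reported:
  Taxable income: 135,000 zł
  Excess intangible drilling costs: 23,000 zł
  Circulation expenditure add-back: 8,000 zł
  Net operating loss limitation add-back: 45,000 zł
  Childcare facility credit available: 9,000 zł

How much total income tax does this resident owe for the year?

31,240 zł

General income tax:
  135,000 zł × 16% = 21,600 zł
  Less childcare facility credit 9,000 zł → 12,600 zł

Alternative minimum tax:
  Adjusted income: 135,000 zł + 23,000 zł + 8,000 zł + 45,000 zł = 211,000 zł
  Exemption: 37,000 zł − 25% × (211,000 zł − 126,000 zł) = 37,000 zł − 21,250 zł = 15,750 zł
  Base: 211,000 zł − 15,750 zł = 195,250 zł
  195,250 zł × 16% = 31,240 zł

31,240 zł > 12,600 zł, so the alternative minimum tax is the binding amount.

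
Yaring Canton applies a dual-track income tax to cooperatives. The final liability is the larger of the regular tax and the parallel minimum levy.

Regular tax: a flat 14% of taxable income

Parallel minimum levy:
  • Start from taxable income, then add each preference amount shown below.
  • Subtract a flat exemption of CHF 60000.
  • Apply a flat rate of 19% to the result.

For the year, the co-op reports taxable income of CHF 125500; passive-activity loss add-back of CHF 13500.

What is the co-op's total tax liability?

CHF 17570

Regular tax:
  CHF 125500 × 14% = CHF 17570

Parallel minimum levy:
  Adjusted income: CHF 125500 + CHF 13500 = CHF 139000
  Less exemption CHF 60000 → base CHF 79000
  CHF 79000 × 19% = CHF 15010

CHF 17570 > CHF 15010, so the regular tax governs.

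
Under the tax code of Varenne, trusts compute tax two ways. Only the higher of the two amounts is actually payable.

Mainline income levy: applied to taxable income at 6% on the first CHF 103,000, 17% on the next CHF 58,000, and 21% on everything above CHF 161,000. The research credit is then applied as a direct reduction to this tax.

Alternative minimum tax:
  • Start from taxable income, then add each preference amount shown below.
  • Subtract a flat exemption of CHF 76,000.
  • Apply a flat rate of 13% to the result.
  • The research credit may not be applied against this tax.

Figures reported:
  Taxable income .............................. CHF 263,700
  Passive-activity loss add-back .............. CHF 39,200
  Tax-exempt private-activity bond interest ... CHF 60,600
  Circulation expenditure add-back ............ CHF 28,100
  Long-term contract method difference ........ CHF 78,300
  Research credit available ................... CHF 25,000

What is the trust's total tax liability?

Mainline income levy:
  CHF 103,000 × 6% = CHF 6,180
  CHF 58,000 × 17% = CHF 9,860
  CHF 102,700 × 21% = CHF 21,567
  → CHF 37,607
  Less research credit CHF 25,000 → CHF 12,607

Alternative minimum tax:
  Adjusted income: CHF 263,700 + CHF 39,200 + CHF 60,600 + CHF 28,100 + CHF 78,300 = CHF 469,900
  Less exemption CHF 76,000 → base CHF 393,900
  CHF 393,900 × 13% = CHF 51,207

CHF 51,207 > CHF 12,607, so the alternative minimum tax is the binding amount.

CHF 51,207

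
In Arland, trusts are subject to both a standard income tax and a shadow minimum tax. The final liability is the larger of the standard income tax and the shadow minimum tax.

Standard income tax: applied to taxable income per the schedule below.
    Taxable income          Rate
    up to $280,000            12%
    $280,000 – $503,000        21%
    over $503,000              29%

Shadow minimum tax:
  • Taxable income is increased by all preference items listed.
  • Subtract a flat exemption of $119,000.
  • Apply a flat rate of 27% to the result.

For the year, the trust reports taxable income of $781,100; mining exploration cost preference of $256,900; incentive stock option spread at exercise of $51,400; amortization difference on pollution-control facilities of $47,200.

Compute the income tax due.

Standard income tax:
  $280,000 × 12% = $33,600
  $223,000 × 21% = $46,830
  $278,100 × 29% = $80,649
  → $161,079

Shadow minimum tax:
  Adjusted income: $781,100 + $256,900 + $51,400 + $47,200 = $1,136,600
  Less exemption $119,000 → base $1,017,600
  $1,017,600 × 27% = $274,752

$274,752 > $161,079, so the shadow minimum tax is the binding amount.

$274,752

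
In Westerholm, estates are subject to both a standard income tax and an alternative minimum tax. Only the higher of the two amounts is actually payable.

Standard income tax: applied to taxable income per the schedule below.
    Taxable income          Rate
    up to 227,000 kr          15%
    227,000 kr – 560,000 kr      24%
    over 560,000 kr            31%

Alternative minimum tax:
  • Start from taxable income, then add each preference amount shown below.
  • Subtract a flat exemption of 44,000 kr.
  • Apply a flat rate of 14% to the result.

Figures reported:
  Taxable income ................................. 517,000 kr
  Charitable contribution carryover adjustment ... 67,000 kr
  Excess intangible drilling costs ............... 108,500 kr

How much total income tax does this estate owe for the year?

103,650 kr

Alternative minimum tax:
  Adjusted income: 517,000 kr + 67,000 kr + 108,500 kr = 692,500 kr
  Less exemption 44,000 kr → base 648,500 kr
  648,500 kr × 14% = 90,790 kr

Standard income tax:
  227,000 kr × 15% = 34,050 kr
  290,000 kr × 24% = 69,600 kr
  → 103,650 kr

103,650 kr > 90,790 kr, so the standard income tax governs.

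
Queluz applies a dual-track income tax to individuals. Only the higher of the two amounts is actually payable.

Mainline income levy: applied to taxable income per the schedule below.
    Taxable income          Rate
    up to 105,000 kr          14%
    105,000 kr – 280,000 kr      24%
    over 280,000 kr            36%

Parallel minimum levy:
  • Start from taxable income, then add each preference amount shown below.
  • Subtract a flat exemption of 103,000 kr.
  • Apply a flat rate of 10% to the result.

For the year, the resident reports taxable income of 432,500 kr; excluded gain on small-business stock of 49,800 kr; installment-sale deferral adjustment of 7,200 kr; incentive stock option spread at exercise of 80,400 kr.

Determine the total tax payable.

111,600 kr

Mainline income levy:
  105,000 kr × 14% = 14,700 kr
  175,000 kr × 24% = 42,000 kr
  152,500 kr × 36% = 54,900 kr
  → 111,600 kr

Parallel minimum levy:
  Adjusted income: 432,500 kr + 49,800 kr + 7,200 kr + 80,400 kr = 569,900 kr
  Less exemption 103,000 kr → base 466,900 kr
  466,900 kr × 10% = 46,690 kr

111,600 kr > 46,690 kr, so the mainline income levy governs.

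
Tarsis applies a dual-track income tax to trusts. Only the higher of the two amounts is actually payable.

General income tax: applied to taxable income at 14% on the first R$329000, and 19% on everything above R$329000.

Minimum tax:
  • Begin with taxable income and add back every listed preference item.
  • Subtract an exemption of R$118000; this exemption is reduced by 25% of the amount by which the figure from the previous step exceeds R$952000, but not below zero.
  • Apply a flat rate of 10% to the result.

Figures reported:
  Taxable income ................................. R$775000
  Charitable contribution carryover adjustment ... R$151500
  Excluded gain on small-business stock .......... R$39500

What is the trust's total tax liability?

R$130800

General income tax:
  R$329000 × 14% = R$46060
  R$446000 × 19% = R$84740
  → R$130800

Minimum tax:
  Adjusted income: R$775000 + R$151500 + R$39500 = R$966000
  Exemption: R$118000 − 25% × (R$966000 − R$952000) = R$118000 − R$3500 = R$114500
  Base: R$966000 − R$114500 = R$851500
  R$851500 × 10% = R$85150

R$130800 > R$85150, so the general income tax governs.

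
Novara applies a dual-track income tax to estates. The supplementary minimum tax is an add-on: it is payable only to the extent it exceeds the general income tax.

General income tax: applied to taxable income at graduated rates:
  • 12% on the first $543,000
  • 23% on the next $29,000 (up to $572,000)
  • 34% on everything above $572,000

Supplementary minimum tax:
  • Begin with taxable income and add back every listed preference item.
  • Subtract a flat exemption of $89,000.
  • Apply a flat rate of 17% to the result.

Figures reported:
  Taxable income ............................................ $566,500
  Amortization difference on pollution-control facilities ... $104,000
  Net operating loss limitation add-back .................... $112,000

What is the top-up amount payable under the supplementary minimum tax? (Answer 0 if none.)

General income tax:
  $543,000 × 12% = $65,160
  $23,500 × 23% = $5,405
  → $70,565

Supplementary minimum tax:
  Adjusted income: $566,500 + $104,000 + $112,000 = $782,500
  Less exemption $89,000 → base $693,500
  $693,500 × 17% = $117,895

Excess of supplementary minimum tax over general income tax: $117,895 − $70,565 = $47,330.

$47,330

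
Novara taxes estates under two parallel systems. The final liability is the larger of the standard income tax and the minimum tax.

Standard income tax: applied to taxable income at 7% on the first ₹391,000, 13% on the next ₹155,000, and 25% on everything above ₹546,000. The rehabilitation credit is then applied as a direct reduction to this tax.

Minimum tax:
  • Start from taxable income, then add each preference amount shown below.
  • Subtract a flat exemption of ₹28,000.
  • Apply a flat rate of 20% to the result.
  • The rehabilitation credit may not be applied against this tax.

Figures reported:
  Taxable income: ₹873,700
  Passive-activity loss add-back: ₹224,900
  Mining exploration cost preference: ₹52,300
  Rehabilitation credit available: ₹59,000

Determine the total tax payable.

₹224,580

Minimum tax:
  Adjusted income: ₹873,700 + ₹224,900 + ₹52,300 = ₹1,150,900
  Less exemption ₹28,000 → base ₹1,122,900
  ₹1,122,900 × 20% = ₹224,580

Standard income tax:
  ₹391,000 × 7% = ₹27,370
  ₹155,000 × 13% = ₹20,150
  ₹327,700 × 25% = ₹81,925
  → ₹129,445
  Less rehabilitation credit ₹59,000 → ₹70,445

₹224,580 > ₹70,445, so the minimum tax is the binding amount.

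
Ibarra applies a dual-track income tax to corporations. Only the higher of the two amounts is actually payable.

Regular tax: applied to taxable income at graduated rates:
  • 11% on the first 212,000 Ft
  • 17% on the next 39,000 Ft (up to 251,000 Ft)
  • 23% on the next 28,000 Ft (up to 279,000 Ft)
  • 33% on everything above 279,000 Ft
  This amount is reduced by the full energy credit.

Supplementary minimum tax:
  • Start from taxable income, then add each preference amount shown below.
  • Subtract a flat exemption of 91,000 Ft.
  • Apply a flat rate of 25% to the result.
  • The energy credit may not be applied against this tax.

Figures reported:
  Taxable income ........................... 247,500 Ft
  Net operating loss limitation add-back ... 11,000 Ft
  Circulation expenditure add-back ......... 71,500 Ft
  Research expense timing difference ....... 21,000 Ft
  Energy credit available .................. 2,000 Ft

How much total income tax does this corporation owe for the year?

65,000 Ft

Regular tax:
  212,000 Ft × 11% = 23,320 Ft
  35,500 Ft × 17% = 6,035 Ft
  → 29,355 Ft
  Less energy credit 2,000 Ft → 27,355 Ft

Supplementary minimum tax:
  Adjusted income: 247,500 Ft + 11,000 Ft + 71,500 Ft + 21,000 Ft = 351,000 Ft
  Less exemption 91,000 Ft → base 260,000 Ft
  260,000 Ft × 25% = 65,000 Ft

65,000 Ft > 27,355 Ft, so the supplementary minimum tax is the binding amount.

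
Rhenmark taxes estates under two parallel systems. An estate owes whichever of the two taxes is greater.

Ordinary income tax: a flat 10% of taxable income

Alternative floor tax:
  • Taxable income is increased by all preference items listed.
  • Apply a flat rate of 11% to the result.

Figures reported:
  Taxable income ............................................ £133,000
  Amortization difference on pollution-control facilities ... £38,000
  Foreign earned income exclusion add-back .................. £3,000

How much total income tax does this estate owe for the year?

Alternative floor tax:
  Adjusted income: £133,000 + £38,000 + £3,000 = £174,000
  £174,000 × 11% = £19,140

Ordinary income tax:
  £133,000 × 10% = £13,300

£19,140 > £13,300, so the alternative floor tax is the binding amount.

£19,140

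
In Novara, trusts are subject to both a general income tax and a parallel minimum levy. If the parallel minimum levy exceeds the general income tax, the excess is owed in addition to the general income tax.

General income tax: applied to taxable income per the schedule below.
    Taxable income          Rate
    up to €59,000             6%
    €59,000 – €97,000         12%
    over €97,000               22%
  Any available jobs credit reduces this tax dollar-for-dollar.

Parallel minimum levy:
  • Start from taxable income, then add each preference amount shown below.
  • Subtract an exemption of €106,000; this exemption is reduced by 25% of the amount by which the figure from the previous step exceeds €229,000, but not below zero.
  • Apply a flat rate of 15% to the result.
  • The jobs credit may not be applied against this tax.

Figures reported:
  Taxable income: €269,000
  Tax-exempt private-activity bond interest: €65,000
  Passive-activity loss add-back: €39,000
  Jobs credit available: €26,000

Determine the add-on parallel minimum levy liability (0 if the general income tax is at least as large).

€25,510

Parallel minimum levy:
  Adjusted income: €269,000 + €65,000 + €39,000 = €373,000
  Exemption: €106,000 − 25% × (€373,000 − €229,000) = €106,000 − €36,000 = €70,000
  Base: €373,000 − €70,000 = €303,000
  €303,000 × 15% = €45,450

General income tax:
  €59,000 × 6% = €3,540
  €38,000 × 12% = €4,560
  €172,000 × 22% = €37,840
  → €45,940
  Less jobs credit €26,000 → €19,940

Excess of parallel minimum levy over general income tax: €45,450 − €19,940 = €25,510.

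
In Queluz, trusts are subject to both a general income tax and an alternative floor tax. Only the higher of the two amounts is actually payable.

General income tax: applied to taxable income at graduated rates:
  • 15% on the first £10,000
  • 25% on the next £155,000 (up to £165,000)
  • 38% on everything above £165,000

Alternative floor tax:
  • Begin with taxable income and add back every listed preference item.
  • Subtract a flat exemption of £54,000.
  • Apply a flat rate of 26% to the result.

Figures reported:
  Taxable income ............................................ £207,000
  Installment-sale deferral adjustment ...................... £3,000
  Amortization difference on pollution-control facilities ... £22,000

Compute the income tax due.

£56,210

Alternative floor tax:
  Adjusted income: £207,000 + £3,000 + £22,000 = £232,000
  Less exemption £54,000 → base £178,000
  £178,000 × 26% = £46,280

General income tax:
  £10,000 × 15% = £1,500
  £155,000 × 25% = £38,750
  £42,000 × 38% = £15,960
  → £56,210

£56,210 > £46,280, so the general income tax governs.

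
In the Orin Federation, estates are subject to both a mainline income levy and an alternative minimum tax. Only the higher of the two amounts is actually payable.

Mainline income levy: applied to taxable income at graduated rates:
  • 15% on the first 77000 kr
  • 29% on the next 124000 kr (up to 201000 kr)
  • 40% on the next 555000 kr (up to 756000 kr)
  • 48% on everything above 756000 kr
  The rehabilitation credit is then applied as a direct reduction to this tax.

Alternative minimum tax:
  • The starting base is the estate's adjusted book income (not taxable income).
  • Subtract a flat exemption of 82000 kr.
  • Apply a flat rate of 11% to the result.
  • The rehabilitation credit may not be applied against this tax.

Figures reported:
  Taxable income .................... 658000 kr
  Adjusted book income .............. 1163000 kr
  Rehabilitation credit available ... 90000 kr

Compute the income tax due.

Mainline income levy:
  77000 kr × 15% = 11550 kr
  124000 kr × 29% = 35960 kr
  457000 kr × 40% = 182800 kr
  → 230310 kr
  Less rehabilitation credit 90000 kr → 140310 kr

Alternative minimum tax:
  Base (adjusted book income): 1163000 kr
  Less exemption 82000 kr → base 1081000 kr
  1081000 kr × 11% = 118910 kr

140310 kr > 118910 kr, so the mainline income levy governs.

140310 kr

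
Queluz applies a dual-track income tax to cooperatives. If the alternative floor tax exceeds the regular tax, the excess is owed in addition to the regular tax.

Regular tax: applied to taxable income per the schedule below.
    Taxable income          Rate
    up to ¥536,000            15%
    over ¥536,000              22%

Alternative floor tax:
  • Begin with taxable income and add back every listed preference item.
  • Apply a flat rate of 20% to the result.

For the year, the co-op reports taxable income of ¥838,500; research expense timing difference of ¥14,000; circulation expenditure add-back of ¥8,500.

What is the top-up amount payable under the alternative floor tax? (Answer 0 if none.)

¥25,250

Regular tax:
  ¥536,000 × 15% = ¥80,400
  ¥302,500 × 22% = ¥66,550
  → ¥146,950

Alternative floor tax:
  Adjusted income: ¥838,500 + ¥14,000 + ¥8,500 = ¥861,000
  ¥861,000 × 20% = ¥172,200

Excess of alternative floor tax over regular tax: ¥172,200 − ¥146,950 = ¥25,250.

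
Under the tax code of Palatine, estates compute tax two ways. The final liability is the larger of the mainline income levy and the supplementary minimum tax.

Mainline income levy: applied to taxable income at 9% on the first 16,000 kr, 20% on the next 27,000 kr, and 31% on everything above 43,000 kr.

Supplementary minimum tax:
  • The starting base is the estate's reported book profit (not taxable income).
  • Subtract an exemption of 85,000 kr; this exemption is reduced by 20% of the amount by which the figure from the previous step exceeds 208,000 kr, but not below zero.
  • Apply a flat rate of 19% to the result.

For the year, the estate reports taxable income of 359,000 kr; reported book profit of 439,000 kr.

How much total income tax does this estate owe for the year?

Supplementary minimum tax:
  Base (reported book profit): 439,000 kr
  Exemption: 85,000 kr − 20% × (439,000 kr − 208,000 kr) = 85,000 kr − 46,200 kr = 38,800 kr
  Base: 439,000 kr − 38,800 kr = 400,200 kr
  400,200 kr × 19% = 76,038 kr

Mainline income levy:
  16,000 kr × 9% = 1,440 kr
  27,000 kr × 20% = 5,400 kr
  316,000 kr × 31% = 97,960 kr
  → 104,800 kr

104,800 kr > 76,038 kr, so the mainline income levy governs.

104,800 kr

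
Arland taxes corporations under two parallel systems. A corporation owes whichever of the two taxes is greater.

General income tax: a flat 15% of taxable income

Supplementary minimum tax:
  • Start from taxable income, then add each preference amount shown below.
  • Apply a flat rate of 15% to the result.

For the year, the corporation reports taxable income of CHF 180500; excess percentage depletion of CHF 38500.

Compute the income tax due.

General income tax:
  CHF 180500 × 15% = CHF 27075

Supplementary minimum tax:
  Adjusted income: CHF 180500 + CHF 38500 = CHF 219000
  CHF 219000 × 15% = CHF 32850

CHF 32850 > CHF 27075, so the supplementary minimum tax is the binding amount.

CHF 32850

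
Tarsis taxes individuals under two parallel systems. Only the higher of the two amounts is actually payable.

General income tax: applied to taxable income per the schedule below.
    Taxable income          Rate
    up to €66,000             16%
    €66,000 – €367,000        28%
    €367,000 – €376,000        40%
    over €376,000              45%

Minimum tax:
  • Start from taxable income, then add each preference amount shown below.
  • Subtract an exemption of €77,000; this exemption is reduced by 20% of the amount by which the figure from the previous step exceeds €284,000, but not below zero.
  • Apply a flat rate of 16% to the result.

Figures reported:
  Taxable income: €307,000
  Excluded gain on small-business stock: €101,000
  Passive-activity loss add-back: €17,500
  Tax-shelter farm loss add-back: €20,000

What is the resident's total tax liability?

€78,040

Minimum tax:
  Adjusted income: €307,000 + €101,000 + €17,500 + €20,000 = €445,500
  Exemption: €77,000 − 20% × (€445,500 − €284,000) = €77,000 − €32,300 = €44,700
  Base: €445,500 − €44,700 = €400,800
  €400,800 × 16% = €64,128

General income tax:
  €66,000 × 16% = €10,560
  €241,000 × 28% = €67,480
  → €78,040

€78,040 > €64,128, so the general income tax governs.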